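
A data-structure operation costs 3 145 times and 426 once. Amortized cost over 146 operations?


Formula: Amortized cost = Total cost / Operations
Total cost = (145 * 3) + (1 * 426)
Total cost = 435 + 426 = 861
Amortized = 861 / 146 = 5.8973

5.8973


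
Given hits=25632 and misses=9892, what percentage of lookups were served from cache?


Formula: hit rate = hits / (hits + misses) * 100
hit rate = 25632 / (25632 + 9892) * 100
hit rate = 25632 / 35524 * 100
hit rate = 72.15%

72.15%


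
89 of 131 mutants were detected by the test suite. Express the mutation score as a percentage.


Mutation score = killed / total * 100
Mutation score = 89 / 131 * 100
Mutation score = 67.94%

67.94%


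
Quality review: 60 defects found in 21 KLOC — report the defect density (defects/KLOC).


Defect density = defects / KLOC
Defect density = 60 / 21
Defect density = 2.857 defects/KLOC

2.857 defects/KLOC


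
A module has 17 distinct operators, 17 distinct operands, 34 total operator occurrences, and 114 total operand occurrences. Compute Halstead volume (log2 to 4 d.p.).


Formula: V = N * log2(η), where N = N1 + N2 and η = η1 + η2
η = 17 + 17 = 34
N = 34 + 114 = 148
log2(34) ≈ 5.0875
V = 148 * 5.0875 = 752.95

752.95


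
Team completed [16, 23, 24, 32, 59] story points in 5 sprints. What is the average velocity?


Formula: Avg velocity = Total points / Number of sprints
Points: [16, 23, 24, 32, 59]
Sum = 16 + 23 + 24 + 32 + 59 = 154
Avg velocity = 154 / 5 = 30.8 points/sprint

30.8 points/sprint


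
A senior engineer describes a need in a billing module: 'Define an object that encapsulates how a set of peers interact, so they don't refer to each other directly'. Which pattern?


This matches the Mediator pattern

Mediator


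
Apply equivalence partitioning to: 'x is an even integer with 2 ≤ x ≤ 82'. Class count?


Constraint: even integers in [2, 82]
Class 1: x < 2 — out-of-range invalid
Class 2: x in [2,82] but odd — wrong type invalid
Class 3: x in [2,82] and even — valid
Class 4: x > 82 — out-of-range invalid
Total equivalence classes: 4

4 equivalence classes


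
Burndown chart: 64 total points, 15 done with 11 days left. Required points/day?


Formula: Required rate = Remaining points / Days left
Remaining = 64 - 15 = 49 points
Required rate = 49 / 11 = 4.45 points/day

4.45 points/day


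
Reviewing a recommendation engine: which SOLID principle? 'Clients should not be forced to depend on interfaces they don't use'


This describes the Interface Segregation Principle (ISP)

Interface Segregation Principle (ISP)


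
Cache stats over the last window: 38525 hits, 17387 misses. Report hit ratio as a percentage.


Formula: hit rate = hits / (hits + misses) * 100
hit rate = 38525 / (38525 + 17387) * 100
hit rate = 38525 / 55912 * 100
hit rate = 68.9%

68.9%


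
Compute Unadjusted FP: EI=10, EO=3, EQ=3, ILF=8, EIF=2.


UFP = EI*4 + EO*5 + EQ*4 + ILF*10 + EIF*7
UFP = 10*4 + 3*5 + 3*4 + 8*10 + 2*7
UFP = 40 + 15 + 12 + 80 + 14
UFP = 161

161


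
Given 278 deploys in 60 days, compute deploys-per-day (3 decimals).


Formula: deployments per day = releases / days
= 278 / 60
= 4.633 deploys/day
(equivalently, 32.43 deploys/week)

4.633 deploys/day


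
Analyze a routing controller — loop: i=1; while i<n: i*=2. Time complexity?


Reasoning: i doubles each step so iterations are log2(n)
Complexity: O(log n)

O(log n)


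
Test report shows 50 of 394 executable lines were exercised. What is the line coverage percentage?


Coverage = covered / total * 100
Coverage = 50 / 394 * 100
Coverage = 12.69%

12.69%


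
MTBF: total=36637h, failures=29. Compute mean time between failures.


Formula: MTBF = Total operating time / Number of failures
MTBF = 36637 / 29
MTBF = 1263.34 hours

1263.34 hours


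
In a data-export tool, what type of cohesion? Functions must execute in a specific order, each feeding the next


Reasoning: Output of one is input to next
Type: Sequential cohesion

Sequential cohesion


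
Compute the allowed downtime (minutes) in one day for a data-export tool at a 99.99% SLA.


Formula: allowed downtime = period * (100 - SLA) / 100
Period (day) = 1440 minutes
Unavailability fraction = (100 - 99.99) / 100
Allowed downtime = 1440 * (100 - 99.99) / 100
Allowed downtime = 0.144 minutes

0.144 minutes


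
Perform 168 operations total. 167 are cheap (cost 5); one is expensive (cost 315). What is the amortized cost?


Formula: Amortized cost = Total cost / Operations
Total cost = (167 * 5) + (1 * 315)
Total cost = 835 + 315 = 1150
Amortized = 1150 / 168 = 6.8452

6.8452


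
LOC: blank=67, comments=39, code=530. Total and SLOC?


Total LOC = blank + comment + code
Total LOC = 67 + 39 + 530 = 636
SLOC (source only) = code = 530

Total LOC: 636, SLOC: 530


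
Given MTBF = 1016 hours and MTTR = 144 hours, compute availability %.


Availability = MTBF / (MTBF + MTTR)
Availability = 1016 / (1016 + 144)
Availability = 1016 / 1160
Availability = 87.5862%

87.5862%


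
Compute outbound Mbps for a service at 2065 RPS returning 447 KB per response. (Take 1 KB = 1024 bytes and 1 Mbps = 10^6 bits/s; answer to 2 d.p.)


Formula: Mbps = payload_bytes * RPS * 8 / 1e6
Payload per request = 447 KB = 447 * 1024 = 457728 bytes
Total bytes/sec = 457728 * 2065 = 945208320
Total bits/sec = 945208320 * 8 = 7561666560
Mbps = 7561666560 / 1e6 = 7561.67

7561.67 Mbps


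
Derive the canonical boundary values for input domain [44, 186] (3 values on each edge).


Range: [44, 186]
Boundaries: just below min, min, min+1, max-1, max, just above max
Values: [43, 44, 45, 185, 186, 187]

[43, 44, 45, 185, 186, 187]


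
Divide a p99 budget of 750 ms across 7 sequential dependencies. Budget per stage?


Formula: per_stage = total_budget / stages
per_stage = 750 / 7
per_stage = 107.14 ms

107.14 ms


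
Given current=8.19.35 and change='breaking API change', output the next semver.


Current: 8.19.35
Change category: 'breaking API change' → major bump
SemVer rule: major bump → increment MAJOR, reset MINOR and PATCH to 0
New: 9.0.0

9.0.0


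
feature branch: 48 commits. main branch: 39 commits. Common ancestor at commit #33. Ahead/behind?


Common ancestor: commit #33
feature commits after divergence: 48 - 33 = 15
main commits after divergence: 39 - 33 = 6
feature is 15 commits ahead of main
main is 6 commits ahead of feature

feature ahead: 15, main ahead: 6


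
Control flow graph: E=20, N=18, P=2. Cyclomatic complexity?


Formula: V(G) = E - N + 2P
V(G) = 20 - 18 + 2*2
V(G) = 2 + 4
V(G) = 6

6


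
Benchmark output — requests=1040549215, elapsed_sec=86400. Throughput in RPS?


Formula: throughput = requests / seconds
throughput = 1040549215 / 86400
throughput = 12043.39 requests/second

12043.39 requests/second


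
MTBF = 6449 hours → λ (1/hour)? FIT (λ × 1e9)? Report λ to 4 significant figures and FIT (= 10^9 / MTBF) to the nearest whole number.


Formula: λ = 1 / MTBF; FIT = λ × 1e9 = 1e9 / MTBF
λ = 1 / 6449 ≈ 1.551e-04 failures/hour
FIT = 1e9 / 6449 ≈ 155063 failures per 1e9 hours (nearest whole number)

λ = 1.551e-04 /h, FIT = 155063


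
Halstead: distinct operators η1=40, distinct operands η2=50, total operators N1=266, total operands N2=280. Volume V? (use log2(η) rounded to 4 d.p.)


Formula: V = N * log2(η), where N = N1 + N2 and η = η1 + η2
η = 40 + 50 = 90
N = 266 + 280 = 546
log2(90) ≈ 6.4919
V = 546 * 6.4919 = 3544.58

3544.58


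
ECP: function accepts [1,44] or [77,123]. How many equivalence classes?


Valid ranges: [1,44] and [77,123]
Class 1: x < 1 — invalid
Class 2: 1 ≤ x ≤ 44 — valid
Class 3: 44 < x < 77 — invalid (gap between ranges)
Class 4: 77 ≤ x ≤ 123 — valid
Class 5: x > 123 — invalid
Total equivalence classes: 5

5 equivalence classes


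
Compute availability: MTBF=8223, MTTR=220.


Availability = MTBF / (MTBF + MTTR)
Availability = 8223 / (8223 + 220)
Availability = 8223 / 8443
Availability = 97.3943%

97.3943%


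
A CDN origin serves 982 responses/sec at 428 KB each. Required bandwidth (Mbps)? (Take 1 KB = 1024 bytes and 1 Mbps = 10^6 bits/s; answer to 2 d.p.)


Formula: Mbps = payload_bytes * RPS * 8 / 1e6
Payload per request = 428 KB = 428 * 1024 = 438272 bytes
Total bytes/sec = 438272 * 982 = 430383104
Total bits/sec = 430383104 * 8 = 3443064832
Mbps = 3443064832 / 1e6 = 3443.06

3443.06 Mbps


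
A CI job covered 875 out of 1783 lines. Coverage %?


Coverage = covered / total * 100
Coverage = 875 / 1783 * 100
Coverage = 49.07%

49.07%


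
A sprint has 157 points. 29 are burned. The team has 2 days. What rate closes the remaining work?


Formula: Required rate = Remaining points / Days left
Remaining = 157 - 29 = 128 points
Required rate = 128 / 2 = 64.0 points/day

64.0 points/day


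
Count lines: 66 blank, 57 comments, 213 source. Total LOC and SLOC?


Total LOC = blank + comment + code
Total LOC = 66 + 57 + 213 = 336
SLOC (source only) = code = 213

Total LOC: 336, SLOC: 213


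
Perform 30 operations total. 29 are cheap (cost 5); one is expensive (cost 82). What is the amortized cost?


Formula: Amortized cost = Total cost / Operations
Total cost = (29 * 5) + (1 * 82)
Total cost = 145 + 82 = 227
Amortized = 227 / 30 = 7.5667

7.5667


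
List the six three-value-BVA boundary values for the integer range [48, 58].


Range: [48, 58]
Boundaries: just below min, min, min+1, max-1, max, just above max
Values: [47, 48, 49, 57, 58, 59]

[47, 48, 49, 57, 58, 59]


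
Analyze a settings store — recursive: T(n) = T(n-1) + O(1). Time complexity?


Reasoning: linear recursion with constant work per frame
Complexity: O(n)

O(n)


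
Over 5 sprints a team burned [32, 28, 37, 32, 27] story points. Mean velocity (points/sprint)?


Formula: Avg velocity = Total points / Number of sprints
Points: [32, 28, 37, 32, 27]
Sum = 32 + 28 + 37 + 32 + 27 = 156
Avg velocity = 156 / 5 = 31.2 points/sprint

31.2 points/sprint


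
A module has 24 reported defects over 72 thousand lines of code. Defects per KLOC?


Defect density = defects / KLOC
Defect density = 24 / 72
Defect density = 0.333 defects/KLOC

0.333 defects/KLOC


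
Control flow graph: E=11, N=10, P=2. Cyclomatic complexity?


Formula: V(G) = E - N + 2P
V(G) = 11 - 10 + 2*2
V(G) = 1 + 4
V(G) = 5

5


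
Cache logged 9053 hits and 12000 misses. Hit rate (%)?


Formula: hit rate = hits / (hits + misses) * 100
hit rate = 9053 / (9053 + 12000) * 100
hit rate = 9053 / 21053 * 100
hit rate = 43.0%

43.0%


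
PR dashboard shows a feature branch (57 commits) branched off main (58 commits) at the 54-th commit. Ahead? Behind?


Common ancestor: commit #54
feature commits after divergence: 57 - 54 = 3
main commits after divergence: 58 - 54 = 4
feature is 3 commits ahead of main
main is 4 commits ahead of feature

feature ahead: 3, main ahead: 4


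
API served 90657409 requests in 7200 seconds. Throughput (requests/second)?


Formula: throughput = requests / seconds
throughput = 90657409 / 7200
throughput = 12591.31 requests/second

12591.31 requests/second


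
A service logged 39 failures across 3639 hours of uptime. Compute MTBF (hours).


Formula: MTBF = Total operating time / Number of failures
MTBF = 3639 / 39
MTBF = 93.31 hours

93.31 hours


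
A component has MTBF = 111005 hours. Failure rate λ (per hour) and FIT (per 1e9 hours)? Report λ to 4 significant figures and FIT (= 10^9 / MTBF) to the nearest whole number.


Formula: λ = 1 / MTBF; FIT = λ × 1e9 = 1e9 / MTBF
λ = 1 / 111005 ≈ 9.009e-06 failures/hour
FIT = 1e9 / 111005 ≈ 9009 failures per 1e9 hours (nearest whole number)

λ = 9.009e-06 /h, FIT = 9009


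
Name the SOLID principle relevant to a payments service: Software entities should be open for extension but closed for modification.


This describes the Open/Closed Principle (OCP)

Open/Closed Principle (OCP)


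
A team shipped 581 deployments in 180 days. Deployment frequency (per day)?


Formula: deployments per day = releases / days
= 581 / 180
= 3.228 deploys/day
(equivalently, 22.59 deploys/week)

3.228 deploys/day


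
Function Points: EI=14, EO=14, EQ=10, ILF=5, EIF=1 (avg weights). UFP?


UFP = EI*4 + EO*5 + EQ*4 + ILF*10 + EIF*7
UFP = 14*4 + 14*5 + 10*4 + 5*10 + 1*7
UFP = 56 + 70 + 40 + 50 + 7
UFP = 223

223


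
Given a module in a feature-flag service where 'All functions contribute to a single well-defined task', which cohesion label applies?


Reasoning: Best: single purpose
Type: Functional cohesion

Functional cohesion


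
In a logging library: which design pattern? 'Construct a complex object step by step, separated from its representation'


This matches the Builder pattern

Builder


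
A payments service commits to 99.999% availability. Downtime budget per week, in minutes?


Formula: allowed downtime = period * (100 - SLA) / 100
Period (week) = 10080 minutes
Unavailability fraction = (100 - 99.999) / 100
Allowed downtime = 10080 * (100 - 99.999) / 100
Allowed downtime = 0.1008 minutes

0.1008 minutes


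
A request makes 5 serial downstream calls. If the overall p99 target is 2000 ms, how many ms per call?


Formula: per_stage = total_budget / stages
per_stage = 2000 / 5
per_stage = 400.0 ms

400.0 ms


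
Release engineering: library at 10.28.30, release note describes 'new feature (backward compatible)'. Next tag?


Current: 10.28.30
Change category: 'new feature (backward compatible)' → minor bump
SemVer rule: minor bump → increment MINOR, reset PATCH to 0 (MAJOR unchanged)
New: 10.29.0

10.29.0


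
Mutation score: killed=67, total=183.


Mutation score = killed / total * 100
Mutation score = 67 / 183 * 100
Mutation score = 36.61%

36.61%


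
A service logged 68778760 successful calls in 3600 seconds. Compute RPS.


Formula: throughput = requests / seconds
throughput = 68778760 / 3600
throughput = 19105.21 requests/second

19105.21 requests/second


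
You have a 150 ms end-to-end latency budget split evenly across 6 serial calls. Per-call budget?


Formula: per_stage = total_budget / stages
per_stage = 150 / 6
per_stage = 25.0 ms

25.0 ms


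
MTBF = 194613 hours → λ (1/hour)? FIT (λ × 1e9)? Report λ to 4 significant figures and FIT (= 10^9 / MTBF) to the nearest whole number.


Formula: λ = 1 / MTBF; FIT = λ × 1e9 = 1e9 / MTBF
λ = 1 / 194613 ≈ 5.138e-06 failures/hour
FIT = 1e9 / 194613 ≈ 5138 failures per 1e9 hours (nearest whole number)

λ = 5.138e-06 /h, FIT = 5138


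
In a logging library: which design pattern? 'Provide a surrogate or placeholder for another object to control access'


This matches the Proxy pattern

Proxy


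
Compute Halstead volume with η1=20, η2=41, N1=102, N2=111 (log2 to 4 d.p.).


Formula: V = N * log2(η), where N = N1 + N2 and η = η1 + η2
η = 20 + 41 = 61
N = 102 + 111 = 213
log2(61) ≈ 5.9307
V = 213 * 5.9307 = 1263.24

1263.24


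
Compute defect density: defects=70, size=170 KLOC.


Defect density = defects / KLOC
Defect density = 70 / 170
Defect density = 0.412 defects/KLOC

0.412 defects/KLOC


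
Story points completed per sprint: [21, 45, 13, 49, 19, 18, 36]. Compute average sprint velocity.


Formula: Avg velocity = Total points / Number of sprints
Points: [21, 45, 13, 49, 19, 18, 36]
Sum = 21 + 45 + 13 + 49 + 19 + 18 + 36 = 201
Avg velocity = 201 / 7 = 28.71 points/sprint

28.71 points/sprint


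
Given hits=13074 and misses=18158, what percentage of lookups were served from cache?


Formula: hit rate = hits / (hits + misses) * 100
hit rate = 13074 / (13074 + 18158) * 100
hit rate = 13074 / 31232 * 100
hit rate = 41.86%

41.86%


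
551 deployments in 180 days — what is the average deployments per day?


Formula: deployments per day = releases / days
= 551 / 180
= 3.061 deploys/day
(equivalently, 21.43 deploys/week)

3.061 deploys/day


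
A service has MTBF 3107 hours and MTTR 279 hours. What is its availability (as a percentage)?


Availability = MTBF / (MTBF + MTTR)
Availability = 3107 / (3107 + 279)
Availability = 3107 / 3386
Availability = 91.7602%

91.7602%


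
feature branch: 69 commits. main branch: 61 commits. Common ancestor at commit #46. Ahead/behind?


Common ancestor: commit #46
feature commits after divergence: 69 - 46 = 23
main commits after divergence: 61 - 46 = 15
feature is 23 commits ahead of main
main is 15 commits ahead of feature

feature ahead: 23, main ahead: 15


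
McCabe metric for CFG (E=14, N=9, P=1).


Formula: V(G) = E - N + 2P
V(G) = 14 - 9 + 2*1
V(G) = 5 + 2
V(G) = 7

7


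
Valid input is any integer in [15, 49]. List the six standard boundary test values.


Range: [15, 49]
Boundaries: just below min, min, min+1, max-1, max, just above max
Values: [14, 15, 16, 48, 49, 50]

[14, 15, 16, 48, 49, 50]


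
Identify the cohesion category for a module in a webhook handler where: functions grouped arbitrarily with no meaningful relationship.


Reasoning: Worst: random grouping
Type: Coincidental cohesion

Coincidental cohesion


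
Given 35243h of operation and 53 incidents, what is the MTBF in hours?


Formula: MTBF = Total operating time / Number of failures
MTBF = 35243 / 53
MTBF = 664.96 hours

664.96 hours


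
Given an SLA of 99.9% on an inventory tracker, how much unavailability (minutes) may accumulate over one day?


Formula: allowed downtime = period * (100 - SLA) / 100
Period (day) = 1440 minutes
Unavailability fraction = (100 - 99.9) / 100
Allowed downtime = 1440 * (100 - 99.9) / 100
Allowed downtime = 1.44 minutes

1.44 minutes


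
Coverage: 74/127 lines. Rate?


Coverage = covered / total * 100
Coverage = 74 / 127 * 100
Coverage = 58.27%

58.27%


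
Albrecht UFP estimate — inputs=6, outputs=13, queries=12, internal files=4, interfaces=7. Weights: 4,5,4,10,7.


UFP = EI*4 + EO*5 + EQ*4 + ILF*10 + EIF*7
UFP = 6*4 + 13*5 + 12*4 + 4*10 + 7*7
UFP = 24 + 65 + 48 + 40 + 49
UFP = 226

226


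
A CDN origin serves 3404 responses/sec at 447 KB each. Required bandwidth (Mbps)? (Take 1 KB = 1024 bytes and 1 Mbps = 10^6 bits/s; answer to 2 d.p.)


Formula: Mbps = payload_bytes * RPS * 8 / 1e6
Payload per request = 447 KB = 447 * 1024 = 457728 bytes
Total bytes/sec = 457728 * 3404 = 1558106112
Total bits/sec = 1558106112 * 8 = 12464848896
Mbps = 12464848896 / 1e6 = 12464.85

12464.85 Mbps


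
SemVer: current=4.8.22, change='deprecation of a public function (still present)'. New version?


Current: 4.8.22
Change category: 'deprecation of a public function (still present)' → minor bump
SemVer rule: minor bump → increment MINOR, reset PATCH to 0 (MAJOR unchanged)
New: 4.9.0

4.9.0


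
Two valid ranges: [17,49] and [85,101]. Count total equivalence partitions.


Valid ranges: [17,49] and [85,101]
Class 1: x < 17 — invalid
Class 2: 17 ≤ x ≤ 49 — valid
Class 3: 49 < x < 85 — invalid (gap between ranges)
Class 4: 85 ≤ x ≤ 101 — valid
Class 5: x > 101 — invalid
Total equivalence classes: 5

5 equivalence classes


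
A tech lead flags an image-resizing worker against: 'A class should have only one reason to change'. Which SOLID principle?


This describes the Single Responsibility Principle (SRP)

Single Responsibility Principle (SRP)


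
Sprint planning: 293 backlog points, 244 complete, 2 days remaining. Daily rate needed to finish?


Formula: Required rate = Remaining points / Days left
Remaining = 293 - 244 = 49 points
Required rate = 49 / 2 = 24.5 points/day

24.5 points/day


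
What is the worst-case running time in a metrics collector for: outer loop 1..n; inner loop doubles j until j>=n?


Reasoning: linear outer times logarithmic inner
Complexity: O(n log n)

O(n log n)


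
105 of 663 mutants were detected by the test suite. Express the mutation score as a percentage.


Mutation score = killed / total * 100
Mutation score = 105 / 663 * 100
Mutation score = 15.84%

15.84%


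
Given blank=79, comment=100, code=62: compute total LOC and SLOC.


Total LOC = blank + comment + code
Total LOC = 79 + 100 + 62 = 241
SLOC (source only) = code = 62

Total LOC: 241, SLOC: 62


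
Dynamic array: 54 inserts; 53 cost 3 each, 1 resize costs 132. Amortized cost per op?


Formula: Amortized cost = Total cost / Operations
Total cost = (53 * 3) + (1 * 132)
Total cost = 159 + 132 = 291
Amortized = 291 / 54 = 5.3889

5.3889


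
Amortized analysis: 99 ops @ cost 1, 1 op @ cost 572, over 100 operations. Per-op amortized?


Formula: Amortized cost = Total cost / Operations
Total cost = (99 * 1) + (1 * 572)
Total cost = 99 + 572 = 671
Amortized = 671 / 100 = 6.71

6.71


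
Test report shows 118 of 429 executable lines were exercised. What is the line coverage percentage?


Coverage = covered / total * 100
Coverage = 118 / 429 * 100
Coverage = 27.51%

27.51%


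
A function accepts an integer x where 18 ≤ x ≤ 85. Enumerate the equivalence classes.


Valid range: [18, 85]
Class 1: x < 18 — invalid
Class 2: 18 ≤ x ≤ 85 — valid
Class 3: x > 85 — invalid
Total equivalence classes: 3

3 equivalence classes


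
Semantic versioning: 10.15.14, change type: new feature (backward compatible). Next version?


Current: 10.15.14
Change category: 'new feature (backward compatible)' → minor bump
SemVer rule: minor bump → increment MINOR, reset PATCH to 0 (MAJOR unchanged)
New: 10.16.0

10.16.0


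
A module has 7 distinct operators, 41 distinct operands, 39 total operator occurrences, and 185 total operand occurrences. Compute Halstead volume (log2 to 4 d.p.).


Formula: V = N * log2(η), where N = N1 + N2 and η = η1 + η2
η = 7 + 41 = 48
N = 39 + 185 = 224
log2(48) ≈ 5.5850
V = 224 * 5.5850 = 1251.04

1251.04


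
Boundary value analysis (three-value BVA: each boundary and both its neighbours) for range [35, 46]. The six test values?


Range: [35, 46]
Boundaries: just below min, min, min+1, max-1, max, just above max
Values: [34, 35, 36, 45, 46, 47]

[34, 35, 36, 45, 46, 47]


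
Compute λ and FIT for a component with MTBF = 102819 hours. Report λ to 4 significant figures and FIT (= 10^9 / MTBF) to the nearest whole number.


Formula: λ = 1 / MTBF; FIT = λ × 1e9 = 1e9 / MTBF
λ = 1 / 102819 ≈ 9.726e-06 failures/hour
FIT = 1e9 / 102819 ≈ 9726 failures per 1e9 hours (nearest whole number)

λ = 9.726e-06 /h, FIT = 9726


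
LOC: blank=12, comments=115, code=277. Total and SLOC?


Total LOC = blank + comment + code
Total LOC = 12 + 115 + 277 = 404
SLOC (source only) = code = 277

Total LOC: 404, SLOC: 277


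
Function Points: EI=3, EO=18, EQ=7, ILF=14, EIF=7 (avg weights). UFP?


UFP = EI*4 + EO*5 + EQ*4 + ILF*10 + EIF*7
UFP = 3*4 + 18*5 + 7*4 + 14*10 + 7*7
UFP = 12 + 90 + 28 + 140 + 49
UFP = 319

319


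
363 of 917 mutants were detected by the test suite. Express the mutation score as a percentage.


Mutation score = killed / total * 100
Mutation score = 363 / 917 * 100
Mutation score = 39.59%

39.59%


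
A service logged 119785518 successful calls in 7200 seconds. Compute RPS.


Formula: throughput = requests / seconds
throughput = 119785518 / 7200
throughput = 16636.88 requests/second

16636.88 requests/second


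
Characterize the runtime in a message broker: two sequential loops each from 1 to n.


Reasoning: sequential dominates: O(n) + O(n) = O(n)
Complexity: O(n)

O(n)


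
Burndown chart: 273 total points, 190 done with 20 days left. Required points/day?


Formula: Required rate = Remaining points / Days left
Remaining = 273 - 190 = 83 points
Required rate = 83 / 20 = 4.15 points/day

4.15 points/day


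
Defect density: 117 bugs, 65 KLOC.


Defect density = defects / KLOC
Defect density = 117 / 65
Defect density = 1.8 defects/KLOC

1.8 defects/KLOC


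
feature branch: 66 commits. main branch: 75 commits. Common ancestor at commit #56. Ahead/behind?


Common ancestor: commit #56
feature commits after divergence: 66 - 56 = 10
main commits after divergence: 75 - 56 = 19
feature is 10 commits ahead of main
main is 19 commits ahead of feature

feature ahead: 10, main ahead: 19


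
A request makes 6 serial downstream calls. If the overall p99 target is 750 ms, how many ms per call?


Formula: per_stage = total_budget / stages
per_stage = 750 / 6
per_stage = 125.0 ms

125.0 ms


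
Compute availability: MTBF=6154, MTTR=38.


Availability = MTBF / (MTBF + MTTR)
Availability = 6154 / (6154 + 38)
Availability = 6154 / 6192
Availability = 99.3863%

99.3863%


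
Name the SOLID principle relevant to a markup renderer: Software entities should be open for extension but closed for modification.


This describes the Open/Closed Principle (OCP)

Open/Closed Principle (OCP)


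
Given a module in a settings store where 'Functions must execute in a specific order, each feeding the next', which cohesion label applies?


Reasoning: Output of one is input to next
Type: Sequential cohesion

Sequential cohesion


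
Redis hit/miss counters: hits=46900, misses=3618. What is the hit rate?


Formula: hit rate = hits / (hits + misses) * 100
hit rate = 46900 / (46900 + 3618) * 100
hit rate = 46900 / 50518 * 100
hit rate = 92.84%

92.84%


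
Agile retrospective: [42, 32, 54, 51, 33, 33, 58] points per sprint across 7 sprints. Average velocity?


Formula: Avg velocity = Total points / Number of sprints
Points: [42, 32, 54, 51, 33, 33, 58]
Sum = 42 + 32 + 54 + 51 + 33 + 33 + 58 = 303
Avg velocity = 303 / 7 = 43.29 points/sprint

43.29 points/sprint


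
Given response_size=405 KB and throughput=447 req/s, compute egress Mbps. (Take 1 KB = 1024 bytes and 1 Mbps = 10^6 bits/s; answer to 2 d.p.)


Formula: Mbps = payload_bytes * RPS * 8 / 1e6
Payload per request = 405 KB = 405 * 1024 = 414720 bytes
Total bytes/sec = 414720 * 447 = 185379840
Total bits/sec = 185379840 * 8 = 1483038720
Mbps = 1483038720 / 1e6 = 1483.04

1483.04 Mbps


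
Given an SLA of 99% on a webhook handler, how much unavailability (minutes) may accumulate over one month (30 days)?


Formula: allowed downtime = period * (100 - SLA) / 100
Period (month (30 days)) = 43200 minutes
Unavailability fraction = (100 - 99.0) / 100
Allowed downtime = 43200 * (100 - 99.0) / 100
Allowed downtime = 432.0 minutes

432.0 minutes


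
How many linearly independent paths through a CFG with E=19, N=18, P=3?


Formula: V(G) = E - N + 2P
V(G) = 19 - 18 + 2*3
V(G) = 1 + 6
V(G) = 7

7


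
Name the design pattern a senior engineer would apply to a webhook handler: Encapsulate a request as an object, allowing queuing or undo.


This matches the Command pattern

Command


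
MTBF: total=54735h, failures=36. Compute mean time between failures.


Formula: MTBF = Total operating time / Number of failures
MTBF = 54735 / 36
MTBF = 1520.42 hours

1520.42 hours


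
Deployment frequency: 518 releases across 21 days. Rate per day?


Formula: deployments per day = releases / days
= 518 / 21
= 24.667 deploys/day
(equivalently, 172.67 deploys/week)

24.667 deploys/day


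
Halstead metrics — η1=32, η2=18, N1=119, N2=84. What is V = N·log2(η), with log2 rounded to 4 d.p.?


Formula: V = N * log2(η), where N = N1 + N2 and η = η1 + η2
η = 32 + 18 = 50
N = 119 + 84 = 203
log2(50) ≈ 5.6439
V = 203 * 5.6439 = 1145.71

1145.71


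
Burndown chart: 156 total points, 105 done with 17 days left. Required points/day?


Formula: Required rate = Remaining points / Days left
Remaining = 156 - 105 = 51 points
Required rate = 51 / 17 = 3.0 points/day

3.0 points/day


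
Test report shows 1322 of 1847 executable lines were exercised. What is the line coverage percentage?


Coverage = covered / total * 100
Coverage = 1322 / 1847 * 100
Coverage = 71.58%

71.58%


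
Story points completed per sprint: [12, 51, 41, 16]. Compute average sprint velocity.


Formula: Avg velocity = Total points / Number of sprints
Points: [12, 51, 41, 16]
Sum = 12 + 51 + 41 + 16 = 120
Avg velocity = 120 / 4 = 30.0 points/sprint

30.0 points/sprint


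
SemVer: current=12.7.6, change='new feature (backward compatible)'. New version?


Current: 12.7.6
Change category: 'new feature (backward compatible)' → minor bump
SemVer rule: minor bump → increment MINOR, reset PATCH to 0 (MAJOR unchanged)
New: 12.8.0

12.8.0


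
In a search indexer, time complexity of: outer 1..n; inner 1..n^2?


Reasoning: n times n^2
Complexity: O(n^3)

O(n^3)


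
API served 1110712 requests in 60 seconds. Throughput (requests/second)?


Formula: throughput = requests / seconds
throughput = 1110712 / 60
throughput = 18511.87 requests/second

18511.87 requests/second


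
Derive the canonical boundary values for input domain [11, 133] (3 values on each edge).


Range: [11, 133]
Boundaries: just below min, min, min+1, max-1, max, just above max
Values: [10, 11, 12, 132, 133, 134]

[10, 11, 12, 132, 133, 134]


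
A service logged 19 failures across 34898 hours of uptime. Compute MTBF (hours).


Formula: MTBF = Total operating time / Number of failures
MTBF = 34898 / 19
MTBF = 1836.74 hours

1836.74 hours


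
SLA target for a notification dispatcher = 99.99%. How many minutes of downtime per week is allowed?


Formula: allowed downtime = period * (100 - SLA) / 100
Period (week) = 10080 minutes
Unavailability fraction = (100 - 99.99) / 100
Allowed downtime = 10080 * (100 - 99.99) / 100
Allowed downtime = 1.008 minutes

1.008 minutes


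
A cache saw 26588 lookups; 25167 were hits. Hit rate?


Formula: hit rate = hits / (hits + misses) * 100
hit rate = 25167 / (25167 + 1421) * 100
hit rate = 25167 / 26588 * 100
hit rate = 94.66%

94.66%


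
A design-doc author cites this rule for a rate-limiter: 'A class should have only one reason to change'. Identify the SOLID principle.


This describes the Single Responsibility Principle (SRP)

Single Responsibility Principle (SRP)


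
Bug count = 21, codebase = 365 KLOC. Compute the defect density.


Defect density = defects / KLOC
Defect density = 21 / 365
Defect density = 0.058 defects/KLOC

0.058 defects/KLOC


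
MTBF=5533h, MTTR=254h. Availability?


Availability = MTBF / (MTBF + MTTR)
Availability = 5533 / (5533 + 254)
Availability = 5533 / 5787
Availability = 95.6109%

95.6109%


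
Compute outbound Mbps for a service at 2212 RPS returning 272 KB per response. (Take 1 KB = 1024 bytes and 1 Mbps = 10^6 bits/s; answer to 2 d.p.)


Formula: Mbps = payload_bytes * RPS * 8 / 1e6
Payload per request = 272 KB = 272 * 1024 = 278528 bytes
Total bytes/sec = 278528 * 2212 = 616103936
Total bits/sec = 616103936 * 8 = 4928831488
Mbps = 4928831488 / 1e6 = 4928.83

4928.83 Mbps


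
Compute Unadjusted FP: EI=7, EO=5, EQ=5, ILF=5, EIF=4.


UFP = EI*4 + EO*5 + EQ*4 + ILF*10 + EIF*7
UFP = 7*4 + 5*5 + 5*4 + 5*10 + 4*7
UFP = 28 + 25 + 20 + 50 + 28
UFP = 151

151


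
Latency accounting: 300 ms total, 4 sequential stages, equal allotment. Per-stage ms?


Formula: per_stage = total_budget / stages
per_stage = 300 / 4
per_stage = 75.0 ms

75.0 ms


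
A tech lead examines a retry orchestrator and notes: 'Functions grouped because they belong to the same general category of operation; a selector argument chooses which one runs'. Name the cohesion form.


Reasoning: Grouped by category of activity, not by data or sequence
Type: Logical cohesion

Logical cohesion


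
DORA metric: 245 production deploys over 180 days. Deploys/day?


Formula: deployments per day = releases / days
= 245 / 180
= 1.361 deploys/day
(equivalently, 9.53 deploys/week)

1.361 deploys/day


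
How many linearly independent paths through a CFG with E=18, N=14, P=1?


Formula: V(G) = E - N + 2P
V(G) = 18 - 14 + 2*1
V(G) = 4 + 2
V(G) = 6

6


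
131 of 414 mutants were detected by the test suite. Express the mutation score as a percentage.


Mutation score = killed / total * 100
Mutation score = 131 / 414 * 100
Mutation score = 31.64%

31.64%


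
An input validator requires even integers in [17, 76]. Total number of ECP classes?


Constraint: even integers in [17, 76]
Class 1: x < 17 — out-of-range invalid
Class 2: x in [17,76] but odd — wrong type invalid
Class 3: x in [17,76] and even — valid
Class 4: x > 76 — out-of-range invalid
Total equivalence classes: 4

4 equivalence classes


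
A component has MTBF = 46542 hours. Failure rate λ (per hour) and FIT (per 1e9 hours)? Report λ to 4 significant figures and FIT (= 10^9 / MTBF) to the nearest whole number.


Formula: λ = 1 / MTBF; FIT = λ × 1e9 = 1e9 / MTBF
λ = 1 / 46542 ≈ 2.149e-05 failures/hour
FIT = 1e9 / 46542 ≈ 21486 failures per 1e9 hours (nearest whole number)

λ = 2.149e-05 /h, FIT = 21486


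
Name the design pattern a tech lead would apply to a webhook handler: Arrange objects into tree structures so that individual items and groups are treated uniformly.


This matches the Composite pattern

Composite


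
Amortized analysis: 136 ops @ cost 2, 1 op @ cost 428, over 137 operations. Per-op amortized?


Formula: Amortized cost = Total cost / Operations
Total cost = (136 * 2) + (1 * 428)
Total cost = 272 + 428 = 700
Amortized = 700 / 137 = 5.1095

5.1095


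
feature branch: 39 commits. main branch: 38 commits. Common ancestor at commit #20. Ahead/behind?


Common ancestor: commit #20
feature commits after divergence: 39 - 20 = 19
main commits after divergence: 38 - 20 = 18
feature is 19 commits ahead of main
main is 18 commits ahead of feature

feature ahead: 19, main ahead: 18


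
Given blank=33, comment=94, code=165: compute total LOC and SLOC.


Total LOC = blank + comment + code
Total LOC = 33 + 94 + 165 = 292
SLOC (source only) = code = 165

Total LOC: 292, SLOC: 165


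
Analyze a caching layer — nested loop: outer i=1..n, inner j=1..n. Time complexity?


Reasoning: n iterations times n iterations
Complexity: O(n^2)

O(n^2)


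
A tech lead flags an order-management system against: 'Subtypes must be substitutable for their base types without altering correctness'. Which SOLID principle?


This describes the Liskov Substitution Principle (LSP)

Liskov Substitution Principle (LSP)


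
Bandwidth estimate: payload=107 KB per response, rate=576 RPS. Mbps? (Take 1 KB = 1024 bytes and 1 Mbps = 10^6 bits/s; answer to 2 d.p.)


Formula: Mbps = payload_bytes * RPS * 8 / 1e6
Payload per request = 107 KB = 107 * 1024 = 109568 bytes
Total bytes/sec = 109568 * 576 = 63111168
Total bits/sec = 63111168 * 8 = 504889344
Mbps = 504889344 / 1e6 = 504.89

504.89 Mbps


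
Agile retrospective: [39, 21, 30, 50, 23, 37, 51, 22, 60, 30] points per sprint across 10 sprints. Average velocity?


Formula: Avg velocity = Total points / Number of sprints
Points: [39, 21, 30, 50, 23, 37, 51, 22, 60, 30]
Sum = 39 + 21 + 30 + 50 + 23 + 37 + 51 + 22 + 60 + 30 = 363
Avg velocity = 363 / 10 = 36.3 points/sprint

36.3 points/sprint


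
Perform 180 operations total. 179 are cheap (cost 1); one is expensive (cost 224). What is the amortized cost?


Formula: Amortized cost = Total cost / Operations
Total cost = (179 * 1) + (1 * 224)
Total cost = 179 + 224 = 403
Amortized = 403 / 180 = 2.2389

2.2389


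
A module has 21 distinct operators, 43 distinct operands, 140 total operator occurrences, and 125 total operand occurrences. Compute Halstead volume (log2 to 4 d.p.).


Formula: V = N * log2(η), where N = N1 + N2 and η = η1 + η2
η = 21 + 43 = 64
N = 140 + 125 = 265
log2(64) ≈ 6.0000
V = 265 * 6.0000 = 1590.00

1590.00


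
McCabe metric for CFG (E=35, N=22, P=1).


Formula: V(G) = E - N + 2P
V(G) = 35 - 22 + 2*1
V(G) = 13 + 2
V(G) = 15

15


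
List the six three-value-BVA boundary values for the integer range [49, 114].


Range: [49, 114]
Boundaries: just below min, min, min+1, max-1, max, just above max
Values: [48, 49, 50, 113, 114, 115]

[48, 49, 50, 113, 114, 115]


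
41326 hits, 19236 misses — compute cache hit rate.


Formula: hit rate = hits / (hits + misses) * 100
hit rate = 41326 / (41326 + 19236) * 100
hit rate = 41326 / 60562 * 100
hit rate = 68.24%

68.24%


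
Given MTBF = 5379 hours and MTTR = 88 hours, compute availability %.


Availability = MTBF / (MTBF + MTTR)
Availability = 5379 / (5379 + 88)
Availability = 5379 / 5467
Availability = 98.3903%

98.3903%


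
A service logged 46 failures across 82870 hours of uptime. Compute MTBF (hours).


Formula: MTBF = Total operating time / Number of failures
MTBF = 82870 / 46
MTBF = 1801.52 hours

1801.52 hours


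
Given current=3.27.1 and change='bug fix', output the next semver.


Current: 3.27.1
Change category: 'bug fix' → patch bump
SemVer rule: patch bump → increment PATCH (MAJOR and MINOR unchanged)
New: 3.27.2

3.27.2


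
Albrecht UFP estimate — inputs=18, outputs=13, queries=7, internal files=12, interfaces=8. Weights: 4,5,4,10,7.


UFP = EI*4 + EO*5 + EQ*4 + ILF*10 + EIF*7
UFP = 18*4 + 13*5 + 7*4 + 12*10 + 8*7
UFP = 72 + 65 + 28 + 120 + 56
UFP = 341

341


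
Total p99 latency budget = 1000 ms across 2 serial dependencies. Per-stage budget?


Formula: per_stage = total_budget / stages
per_stage = 1000 / 2
per_stage = 500.0 ms

500.0 ms


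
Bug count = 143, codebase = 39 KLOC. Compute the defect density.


Defect density = defects / KLOC
Defect density = 143 / 39
Defect density = 3.667 defects/KLOC

3.667 defects/KLOC


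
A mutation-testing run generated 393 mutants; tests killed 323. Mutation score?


Mutation score = killed / total * 100
Mutation score = 323 / 393 * 100
Mutation score = 82.19%

82.19%


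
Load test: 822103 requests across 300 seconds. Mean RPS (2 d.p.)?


Formula: throughput = requests / seconds
throughput = 822103 / 300
throughput = 2740.34 requests/second

2740.34 requests/second


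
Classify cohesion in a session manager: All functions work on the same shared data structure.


Reasoning: Functions share data
Type: Communicational cohesion

Communicational cohesion


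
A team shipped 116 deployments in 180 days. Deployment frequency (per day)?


Formula: deployments per day = releases / days
= 116 / 180
= 0.644 deploys/day
(equivalently, 4.51 deploys/week)

0.644 deploys/day


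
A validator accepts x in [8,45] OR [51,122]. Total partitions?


Valid ranges: [8,45] and [51,122]
Class 1: x < 8 — invalid
Class 2: 8 ≤ x ≤ 45 — valid
Class 3: 45 < x < 51 — invalid (gap between ranges)
Class 4: 51 ≤ x ≤ 122 — valid
Class 5: x > 122 — invalid
Total equivalence classes: 5

5 equivalence classes


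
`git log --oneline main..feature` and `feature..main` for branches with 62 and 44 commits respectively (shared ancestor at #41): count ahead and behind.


Common ancestor: commit #41
feature commits after divergence: 62 - 41 = 21
main commits after divergence: 44 - 41 = 3
feature is 21 commits ahead of main
main is 3 commits ahead of feature

feature ahead: 21, main ahead: 3


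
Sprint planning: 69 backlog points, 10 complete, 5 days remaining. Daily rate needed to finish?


Formula: Required rate = Remaining points / Days left
Remaining = 69 - 10 = 59 points
Required rate = 59 / 5 = 11.8 points/day

11.8 points/day


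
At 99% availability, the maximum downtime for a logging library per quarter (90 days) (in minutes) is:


Formula: allowed downtime = period * (100 - SLA) / 100
Period (quarter (90 days)) = 129600 minutes
Unavailability fraction = (100 - 99.0) / 100
Allowed downtime = 129600 * (100 - 99.0) / 100
Allowed downtime = 1296.0 minutes

1296.0 minutes


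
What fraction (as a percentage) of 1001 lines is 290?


Coverage = covered / total * 100
Coverage = 290 / 1001 * 100
Coverage = 28.97%

28.97%
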